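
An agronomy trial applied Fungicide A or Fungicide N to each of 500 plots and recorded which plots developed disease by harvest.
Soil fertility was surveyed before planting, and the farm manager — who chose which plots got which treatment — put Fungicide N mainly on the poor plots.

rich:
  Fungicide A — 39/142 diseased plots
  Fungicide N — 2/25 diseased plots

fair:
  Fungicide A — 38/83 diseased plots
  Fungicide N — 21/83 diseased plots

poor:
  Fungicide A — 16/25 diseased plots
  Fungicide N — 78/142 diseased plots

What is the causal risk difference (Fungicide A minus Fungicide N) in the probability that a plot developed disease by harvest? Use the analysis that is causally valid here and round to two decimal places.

Within every soil fertility level Fungicide N has the lower rate, yet pooled Fungicide A does — Simpson's reversal.
Here soil fertility is a common cause — it drives both which fungicide a case falls under and the outcome. The crude comparison mixes populations; the stratum-specific rates are the causally relevant ones.
Adjusting over the population distribution of soil fertility: 0.334·(0.275−0.080) + 0.332·(0.458−0.253) + 0.334·(0.640−0.549) = +0.163.

+0.16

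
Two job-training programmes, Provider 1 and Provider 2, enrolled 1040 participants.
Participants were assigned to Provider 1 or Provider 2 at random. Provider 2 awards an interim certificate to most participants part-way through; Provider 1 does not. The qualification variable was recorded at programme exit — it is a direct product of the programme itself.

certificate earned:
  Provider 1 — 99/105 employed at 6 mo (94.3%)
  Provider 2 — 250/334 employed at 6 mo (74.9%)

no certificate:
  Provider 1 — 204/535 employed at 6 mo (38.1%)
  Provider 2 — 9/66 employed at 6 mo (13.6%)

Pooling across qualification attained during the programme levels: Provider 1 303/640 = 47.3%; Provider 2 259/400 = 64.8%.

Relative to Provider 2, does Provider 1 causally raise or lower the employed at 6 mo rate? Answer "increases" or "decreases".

Within every qualification attained during the programme level Provider 1 has the higher rate, yet pooled Provider 2 does — Simpson's reversal.
Qualification attained during the programme here is a post-treatment variable shaped by the programme; conditioning on it would introduce bias rather than remove it. The overall comparison is the causal one.
Pooled: Provider 1 47.3% vs Provider 2 64.8%; Provider 2 is higher overall.

decreases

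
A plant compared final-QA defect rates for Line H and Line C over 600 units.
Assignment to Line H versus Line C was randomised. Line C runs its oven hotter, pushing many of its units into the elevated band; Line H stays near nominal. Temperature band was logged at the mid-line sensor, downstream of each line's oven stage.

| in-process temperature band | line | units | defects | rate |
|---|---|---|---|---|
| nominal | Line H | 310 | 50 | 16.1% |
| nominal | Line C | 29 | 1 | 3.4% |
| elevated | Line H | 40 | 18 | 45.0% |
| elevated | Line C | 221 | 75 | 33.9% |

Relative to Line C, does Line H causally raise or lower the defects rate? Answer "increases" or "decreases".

decreases

In-process temperature band is downstream of the line. One should not condition on a consequence of treatment, so the overall rates are the right comparison.
Pooled: Line H 19.4% vs Line C 30.4%; Line H is lower overall.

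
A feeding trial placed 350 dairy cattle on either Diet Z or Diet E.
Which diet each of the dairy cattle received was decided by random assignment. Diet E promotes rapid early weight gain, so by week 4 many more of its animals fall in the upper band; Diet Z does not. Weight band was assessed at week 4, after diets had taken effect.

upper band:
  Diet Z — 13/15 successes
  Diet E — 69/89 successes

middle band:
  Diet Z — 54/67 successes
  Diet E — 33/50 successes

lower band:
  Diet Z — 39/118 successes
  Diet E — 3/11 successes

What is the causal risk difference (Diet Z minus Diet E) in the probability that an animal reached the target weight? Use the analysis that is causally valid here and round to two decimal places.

-0.17

Because the diet influences week-4 weight band, week-4 weight band is a post-treatment mediator, not a confounder. Stratifying on it would bias the estimate; the causal effect is the crude pooled difference.
The causal difference is the pooled difference: 0.530 − 0.700 = -0.170.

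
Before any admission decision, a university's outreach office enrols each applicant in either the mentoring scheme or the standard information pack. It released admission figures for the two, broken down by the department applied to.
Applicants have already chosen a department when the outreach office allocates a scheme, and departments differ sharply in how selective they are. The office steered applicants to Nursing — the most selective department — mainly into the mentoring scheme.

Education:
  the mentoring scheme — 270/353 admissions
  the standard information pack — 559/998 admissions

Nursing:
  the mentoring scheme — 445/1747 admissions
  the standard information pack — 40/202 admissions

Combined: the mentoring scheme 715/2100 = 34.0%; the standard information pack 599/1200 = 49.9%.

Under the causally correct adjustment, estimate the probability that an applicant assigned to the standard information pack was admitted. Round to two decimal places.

Within every department level the mentoring scheme has the higher rate, yet pooled the standard information pack does — Simpson's reversal.
Since department is a pre-existing factor (not a product of the outreach scheme) and it affects the outcome on its own, it is a confounder. The stratified rates, not the pooled rate, identify the causal effect.
Standardising the standard information pack to the population department mix: 0.409·559/998 + 0.591·40/202 = 0.346.

0.35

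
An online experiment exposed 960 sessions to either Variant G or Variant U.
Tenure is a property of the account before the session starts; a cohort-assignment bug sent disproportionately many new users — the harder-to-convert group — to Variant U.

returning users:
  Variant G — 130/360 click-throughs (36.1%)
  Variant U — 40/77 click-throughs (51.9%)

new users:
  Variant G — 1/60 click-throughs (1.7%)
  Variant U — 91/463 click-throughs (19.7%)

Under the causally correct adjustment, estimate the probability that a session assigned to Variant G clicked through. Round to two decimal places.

User tenure differs across variants for reasons unrelated to any effect of the variant itself, and it separately predicts the outcome — a classic confounder. We must compare within user tenure levels.
Standardising Variant G to the population user tenure mix: 0.455·130/360 + 0.545·1/60 = 0.173.

0.17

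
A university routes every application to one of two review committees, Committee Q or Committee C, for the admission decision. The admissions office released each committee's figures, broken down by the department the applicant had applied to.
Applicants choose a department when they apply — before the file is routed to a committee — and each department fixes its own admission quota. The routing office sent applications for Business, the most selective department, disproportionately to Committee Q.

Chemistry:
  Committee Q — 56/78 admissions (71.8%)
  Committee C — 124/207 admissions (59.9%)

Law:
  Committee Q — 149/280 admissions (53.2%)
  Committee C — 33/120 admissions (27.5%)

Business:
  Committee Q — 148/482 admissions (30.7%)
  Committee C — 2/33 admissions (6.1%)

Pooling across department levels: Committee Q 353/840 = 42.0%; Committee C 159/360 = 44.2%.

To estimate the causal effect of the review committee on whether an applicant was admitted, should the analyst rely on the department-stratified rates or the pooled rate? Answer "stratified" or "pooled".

The imbalance in department arose from how applicants were allocated, not from anything the review committee did; and department independently affects the outcome. The pooled gap is confounded — condition on department.
Within each level — Chemistry: 71.8% vs 59.9%; Law: 53.2% vs 27.5%; Business: 30.7% vs 6.1% — Committee Q is higher every time.

stratified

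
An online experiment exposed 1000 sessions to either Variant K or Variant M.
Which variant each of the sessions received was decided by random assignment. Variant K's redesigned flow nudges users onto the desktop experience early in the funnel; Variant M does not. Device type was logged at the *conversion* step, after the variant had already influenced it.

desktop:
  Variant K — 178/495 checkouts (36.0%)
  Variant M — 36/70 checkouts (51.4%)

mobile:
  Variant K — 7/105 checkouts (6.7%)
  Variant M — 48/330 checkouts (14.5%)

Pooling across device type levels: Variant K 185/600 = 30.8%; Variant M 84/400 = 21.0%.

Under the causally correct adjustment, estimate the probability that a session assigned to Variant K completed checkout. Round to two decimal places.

0.31

Variant M is higher inside every device type stratum but Variant K is higher in aggregate. Whether to stratify depends on how device type relates to the variant.
Device type lies on the pathway variant → device type → outcome, so adjusting for it blocks the indirect effect. For the total causal effect of variant, use the unadjusted pooled rates.
So P(outcome | do(Variant K)) is just the pooled rate for Variant K: 185/600 = 0.308.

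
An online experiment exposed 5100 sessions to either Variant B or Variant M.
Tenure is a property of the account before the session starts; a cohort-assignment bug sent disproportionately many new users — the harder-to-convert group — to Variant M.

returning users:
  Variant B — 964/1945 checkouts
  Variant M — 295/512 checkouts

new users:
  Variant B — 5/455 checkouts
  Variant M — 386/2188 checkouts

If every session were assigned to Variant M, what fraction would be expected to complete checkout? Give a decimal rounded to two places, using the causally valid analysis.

0.37

User tenure differs across variants for reasons unrelated to any effect of the variant itself, and it separately predicts the outcome — a classic confounder. We must compare within user tenure levels.
Standardising Variant M to the population user tenure mix: 0.482·295/512 + 0.518·386/2188 = 0.369.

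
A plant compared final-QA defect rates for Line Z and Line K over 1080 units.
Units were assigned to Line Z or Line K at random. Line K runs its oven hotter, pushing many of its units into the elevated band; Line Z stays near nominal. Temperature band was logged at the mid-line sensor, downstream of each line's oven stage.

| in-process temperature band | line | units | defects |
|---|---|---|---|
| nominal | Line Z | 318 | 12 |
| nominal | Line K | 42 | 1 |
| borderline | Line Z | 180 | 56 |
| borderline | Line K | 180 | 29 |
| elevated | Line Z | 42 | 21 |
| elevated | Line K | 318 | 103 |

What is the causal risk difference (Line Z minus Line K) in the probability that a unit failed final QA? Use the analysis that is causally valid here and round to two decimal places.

-0.08

The stratified and pooled comparisons disagree (Line K wins within each in-process temperature band; Line Z wins overall), so the answer turns on the causal role of in-process temperature band.
Because the line influences in-process temperature band, in-process temperature band is a post-treatment mediator, not a confounder. Stratifying on it would bias the estimate; the causal effect is the crude pooled difference.
The causal difference is the pooled difference: 0.165 − 0.246 = -0.081.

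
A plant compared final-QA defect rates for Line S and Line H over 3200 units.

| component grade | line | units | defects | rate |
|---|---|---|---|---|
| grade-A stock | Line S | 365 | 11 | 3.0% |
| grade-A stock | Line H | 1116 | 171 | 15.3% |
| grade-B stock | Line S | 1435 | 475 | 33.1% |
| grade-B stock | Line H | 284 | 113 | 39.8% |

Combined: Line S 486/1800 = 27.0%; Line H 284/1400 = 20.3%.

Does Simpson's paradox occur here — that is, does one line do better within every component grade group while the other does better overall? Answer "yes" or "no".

yes

Within each component grade level (grade-A stock 3.0% vs 15.3%; grade-B stock 33.1% vs 39.8%), Line S has the lower rate every time. Pooled: 27.0% vs 20.3% — Line H has the lower rate overall. The two comparisons disagree.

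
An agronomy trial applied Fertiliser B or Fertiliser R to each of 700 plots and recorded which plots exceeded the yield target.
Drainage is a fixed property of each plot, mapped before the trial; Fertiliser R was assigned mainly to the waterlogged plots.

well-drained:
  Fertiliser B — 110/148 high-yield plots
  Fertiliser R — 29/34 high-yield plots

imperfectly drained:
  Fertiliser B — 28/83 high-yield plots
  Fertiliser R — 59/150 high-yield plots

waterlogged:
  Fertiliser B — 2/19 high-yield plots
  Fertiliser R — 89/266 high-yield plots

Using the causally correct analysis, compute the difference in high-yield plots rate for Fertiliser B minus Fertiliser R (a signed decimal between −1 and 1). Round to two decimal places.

Nothing the fertiliser does changes field drainage; the imbalance is an allocation artefact. With field drainage also predicting the outcome, the pooled figure is confounded, and the within-stratum comparison is the causal one.
Adjusting over the population distribution of field drainage: 0.260·(0.743−0.853) + 0.333·(0.337−0.393) + 0.407·(0.105−0.335) = -0.141.

-0.14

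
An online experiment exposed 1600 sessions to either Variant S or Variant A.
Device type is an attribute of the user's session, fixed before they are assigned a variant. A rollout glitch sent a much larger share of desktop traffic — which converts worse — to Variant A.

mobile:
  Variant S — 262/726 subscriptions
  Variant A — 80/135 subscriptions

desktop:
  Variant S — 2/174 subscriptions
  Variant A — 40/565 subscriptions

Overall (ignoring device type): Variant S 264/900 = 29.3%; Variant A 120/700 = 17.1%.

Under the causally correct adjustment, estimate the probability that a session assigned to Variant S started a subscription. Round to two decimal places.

Variant A is higher inside every device type stratum but Variant S is higher in aggregate. Whether to stratify depends on how device type relates to the variant.
Nothing the variant does changes device type; the imbalance is an allocation artefact. With device type also predicting the outcome, the pooled figure is confounded, and the within-stratum comparison is the causal one.
Standardising Variant S to the population device type mix: 0.538·262/726 + 0.462·2/174 = 0.200.

0.20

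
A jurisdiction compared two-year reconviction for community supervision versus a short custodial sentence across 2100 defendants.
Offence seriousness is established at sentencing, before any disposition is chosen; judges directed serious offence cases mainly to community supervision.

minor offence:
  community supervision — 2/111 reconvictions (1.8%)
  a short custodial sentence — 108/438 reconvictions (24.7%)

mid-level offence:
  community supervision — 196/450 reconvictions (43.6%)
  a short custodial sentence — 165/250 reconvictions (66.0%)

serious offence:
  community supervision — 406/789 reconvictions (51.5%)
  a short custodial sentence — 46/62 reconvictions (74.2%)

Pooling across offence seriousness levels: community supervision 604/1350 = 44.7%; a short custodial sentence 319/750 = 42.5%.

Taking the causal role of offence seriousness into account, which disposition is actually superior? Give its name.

The offence seriousness-specific comparison favours community supervision throughout, but the pooled figures favour a short custodial sentence. The question is whether to condition on offence seriousness.
Offence seriousness differs across dispositions for reasons unrelated to any effect of the disposition itself, and it separately predicts the outcome — a classic confounder. We must compare within offence seriousness levels.
Within each level — minor offence: 1.8% vs 24.7%; mid-level offence: 43.6% vs 66.0%; serious offence: 51.5% vs 74.2% — community supervision is lower every time.

community supervision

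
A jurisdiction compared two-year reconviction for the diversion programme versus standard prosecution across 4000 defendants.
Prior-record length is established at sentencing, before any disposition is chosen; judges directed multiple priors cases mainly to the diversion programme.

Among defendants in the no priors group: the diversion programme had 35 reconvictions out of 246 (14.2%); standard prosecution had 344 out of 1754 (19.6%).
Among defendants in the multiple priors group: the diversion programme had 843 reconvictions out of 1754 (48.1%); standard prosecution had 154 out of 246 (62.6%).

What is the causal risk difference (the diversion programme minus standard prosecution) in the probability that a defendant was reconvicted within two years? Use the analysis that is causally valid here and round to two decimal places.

-0.10

The imbalance in prior-record length arose from how defendants were allocated, not from anything the disposition did; and prior-record length independently affects the outcome. The pooled gap is confounded — condition on prior-record length.
Adjusting over the population distribution of prior-record length: 0.500·(0.142−0.196) + 0.500·(0.481−0.626) = -0.100.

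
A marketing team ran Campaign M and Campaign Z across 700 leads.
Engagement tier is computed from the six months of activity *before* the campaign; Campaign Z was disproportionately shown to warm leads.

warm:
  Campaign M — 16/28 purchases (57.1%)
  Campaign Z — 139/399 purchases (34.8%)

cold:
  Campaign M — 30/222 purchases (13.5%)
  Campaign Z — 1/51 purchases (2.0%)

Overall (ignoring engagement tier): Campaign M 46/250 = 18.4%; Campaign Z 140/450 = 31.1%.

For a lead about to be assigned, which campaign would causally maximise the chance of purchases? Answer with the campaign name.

The imbalance in engagement tier arose from how leads were allocated, not from anything the campaign did; and engagement tier independently affects the outcome. The pooled gap is confounded — condition on engagement tier.
Within each level — warm: 57.1% vs 34.8%; cold: 13.5% vs 2.0% — Campaign M is higher every time.

Campaign M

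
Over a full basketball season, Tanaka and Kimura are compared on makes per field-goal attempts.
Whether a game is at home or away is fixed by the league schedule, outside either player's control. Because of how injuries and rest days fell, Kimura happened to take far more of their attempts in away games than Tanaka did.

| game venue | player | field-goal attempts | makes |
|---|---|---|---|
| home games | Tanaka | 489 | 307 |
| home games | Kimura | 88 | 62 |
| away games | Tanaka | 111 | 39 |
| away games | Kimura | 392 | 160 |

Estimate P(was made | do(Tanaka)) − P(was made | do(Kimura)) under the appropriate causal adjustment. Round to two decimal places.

-0.07

The game venue-specific comparison favours Kimura throughout, but the pooled figures favour Tanaka. The question is whether to condition on game venue.
Game venue differs across players for reasons unrelated to any effect of the player itself, and it separately predicts the outcome — a classic confounder. We must compare within game venue levels.
Adjusting over the population distribution of game venue: 0.534·(0.628−0.705) + 0.466·(0.351−0.408) = -0.067.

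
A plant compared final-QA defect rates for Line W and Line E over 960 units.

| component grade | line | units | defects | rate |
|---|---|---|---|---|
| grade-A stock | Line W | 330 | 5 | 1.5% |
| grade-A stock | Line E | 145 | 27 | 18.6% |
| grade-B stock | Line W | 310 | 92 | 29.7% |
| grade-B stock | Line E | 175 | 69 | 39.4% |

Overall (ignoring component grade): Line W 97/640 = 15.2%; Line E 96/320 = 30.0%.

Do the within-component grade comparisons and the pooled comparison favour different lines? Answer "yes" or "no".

Within each component grade level (grade-A stock 1.5% vs 18.6%; grade-B stock 29.7% vs 39.4%), Line W has the lower rate every time. Pooled: 15.2% vs 30.0% — Line W has the lower rate overall. They agree.

no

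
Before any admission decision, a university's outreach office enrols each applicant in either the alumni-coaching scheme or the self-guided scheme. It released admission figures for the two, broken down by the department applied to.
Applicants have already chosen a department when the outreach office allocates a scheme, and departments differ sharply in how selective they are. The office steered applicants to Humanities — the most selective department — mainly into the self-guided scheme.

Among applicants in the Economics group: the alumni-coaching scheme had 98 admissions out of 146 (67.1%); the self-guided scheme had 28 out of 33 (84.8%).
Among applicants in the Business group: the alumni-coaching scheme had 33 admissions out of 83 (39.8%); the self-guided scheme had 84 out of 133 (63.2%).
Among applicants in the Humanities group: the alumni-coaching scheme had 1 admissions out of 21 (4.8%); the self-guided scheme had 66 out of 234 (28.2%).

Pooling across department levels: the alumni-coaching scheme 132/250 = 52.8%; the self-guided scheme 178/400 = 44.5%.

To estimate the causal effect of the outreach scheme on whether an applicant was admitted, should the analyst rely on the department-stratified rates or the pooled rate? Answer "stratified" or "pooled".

The department-specific comparison favours the self-guided scheme throughout, but the pooled figures favour the alumni-coaching scheme. The question is whether to condition on department.
Here department is a common cause — it drives both which outreach scheme a case falls under and the outcome. The crude comparison mixes populations; the stratum-specific rates are the causally relevant ones.
Within each level — Economics: 67.1% vs 84.8%; Business: 39.8% vs 63.2%; Humanities: 4.8% vs 28.2% — the self-guided scheme is higher every time.

stratified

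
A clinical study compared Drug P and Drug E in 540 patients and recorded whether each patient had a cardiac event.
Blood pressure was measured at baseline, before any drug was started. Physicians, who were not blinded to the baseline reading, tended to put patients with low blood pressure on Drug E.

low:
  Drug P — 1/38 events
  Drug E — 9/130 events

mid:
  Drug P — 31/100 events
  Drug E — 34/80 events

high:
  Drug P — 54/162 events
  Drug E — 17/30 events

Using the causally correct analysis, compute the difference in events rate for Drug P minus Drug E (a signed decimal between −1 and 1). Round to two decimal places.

-0.13

Within every blood pressure level Drug P has the lower rate, yet pooled Drug E does — Simpson's reversal.
Here blood pressure is a common cause — it drives both which drug a case falls under and the outcome. The crude comparison mixes populations; the stratum-specific rates are the causally relevant ones.
Adjusting over the population distribution of blood pressure: 0.311·(0.026−0.069) + 0.333·(0.310−0.425) + 0.356·(0.333−0.567) = -0.135.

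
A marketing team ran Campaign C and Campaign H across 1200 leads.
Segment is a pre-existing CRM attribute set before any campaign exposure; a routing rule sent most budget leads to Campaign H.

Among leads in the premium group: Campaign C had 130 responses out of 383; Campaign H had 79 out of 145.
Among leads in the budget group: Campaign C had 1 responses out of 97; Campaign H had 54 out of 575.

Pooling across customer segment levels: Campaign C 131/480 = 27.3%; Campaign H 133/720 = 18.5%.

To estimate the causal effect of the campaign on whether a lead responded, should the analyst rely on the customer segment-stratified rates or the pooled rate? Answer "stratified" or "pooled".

stratified

Nothing the campaign does changes customer segment; the imbalance is an allocation artefact. With customer segment also predicting the outcome, the pooled figure is confounded, and the within-stratum comparison is the causal one.
Within each level — premium: 33.9% vs 54.5%; budget: 1.0% vs 9.4% — Campaign H is higher every time.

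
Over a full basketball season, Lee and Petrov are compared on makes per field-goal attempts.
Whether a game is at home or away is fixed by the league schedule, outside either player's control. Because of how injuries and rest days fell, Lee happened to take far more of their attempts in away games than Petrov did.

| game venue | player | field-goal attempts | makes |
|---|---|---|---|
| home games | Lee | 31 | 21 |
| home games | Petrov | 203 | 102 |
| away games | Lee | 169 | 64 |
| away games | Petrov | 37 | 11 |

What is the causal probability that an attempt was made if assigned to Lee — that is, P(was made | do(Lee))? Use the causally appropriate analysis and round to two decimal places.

The game venue-specific comparison favours Lee throughout, but the pooled figures favour Petrov. The question is whether to condition on game venue.
Game venue differs across players for reasons unrelated to any effect of the player itself, and it separately predicts the outcome — a classic confounder. We must compare within game venue levels.
Standardising Lee to the population game venue mix: 0.532·21/31 + 0.468·64/169 = 0.538.

0.54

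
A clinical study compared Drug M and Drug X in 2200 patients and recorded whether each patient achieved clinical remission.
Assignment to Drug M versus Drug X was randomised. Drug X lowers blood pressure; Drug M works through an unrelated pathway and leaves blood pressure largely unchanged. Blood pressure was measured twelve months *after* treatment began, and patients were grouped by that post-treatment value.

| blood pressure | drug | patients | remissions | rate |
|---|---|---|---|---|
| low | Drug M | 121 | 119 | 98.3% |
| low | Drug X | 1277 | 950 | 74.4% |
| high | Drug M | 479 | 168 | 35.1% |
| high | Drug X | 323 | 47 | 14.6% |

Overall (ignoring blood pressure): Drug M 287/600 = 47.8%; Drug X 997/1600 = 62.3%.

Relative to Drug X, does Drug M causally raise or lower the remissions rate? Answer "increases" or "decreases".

decreases

Blood pressure is recorded after the drug and is itself shifted by it — it sits on the causal path from drug to outcome. Conditioning on a mediator would strip out part of the effect we want; the pooled comparison gives the total causal effect.
Pooled: Drug M 47.8% vs Drug X 62.3%; Drug X is higher overall.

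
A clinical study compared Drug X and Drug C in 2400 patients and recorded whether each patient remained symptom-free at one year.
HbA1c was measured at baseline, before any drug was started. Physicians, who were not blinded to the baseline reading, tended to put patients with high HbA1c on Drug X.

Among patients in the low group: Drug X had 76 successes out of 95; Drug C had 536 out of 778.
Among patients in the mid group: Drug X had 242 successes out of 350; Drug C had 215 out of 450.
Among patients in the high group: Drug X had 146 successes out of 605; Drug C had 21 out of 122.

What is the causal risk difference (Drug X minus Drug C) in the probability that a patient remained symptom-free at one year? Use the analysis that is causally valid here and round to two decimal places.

+0.13

Drug X is higher inside every HbA1c stratum but Drug C is higher in aggregate. Whether to stratify depends on how HbA1c relates to the drug.
The imbalance in HbA1c arose from how patients were allocated, not from anything the drug did; and HbA1c independently affects the outcome. The pooled gap is confounded — condition on HbA1c.
Adjusting over the population distribution of HbA1c: 0.364·(0.800−0.689) + 0.333·(0.691−0.478) + 0.303·(0.241−0.172) = +0.133.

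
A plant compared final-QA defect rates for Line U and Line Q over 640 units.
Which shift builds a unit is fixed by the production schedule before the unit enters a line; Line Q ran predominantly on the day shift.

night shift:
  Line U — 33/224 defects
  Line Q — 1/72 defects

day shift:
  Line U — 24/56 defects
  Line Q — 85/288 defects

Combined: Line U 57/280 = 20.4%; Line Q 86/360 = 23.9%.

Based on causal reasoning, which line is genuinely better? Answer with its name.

Line Q

Shift satisfies the back-door criterion: it is not a descendant of the line, and it blocks the spurious path from line to outcome. Adjusting for it (i.e., using the within-shift rates) gives the causal effect.
Within each level — night shift: 14.7% vs 1.4%; day shift: 42.9% vs 29.5% — Line Q is lower every time.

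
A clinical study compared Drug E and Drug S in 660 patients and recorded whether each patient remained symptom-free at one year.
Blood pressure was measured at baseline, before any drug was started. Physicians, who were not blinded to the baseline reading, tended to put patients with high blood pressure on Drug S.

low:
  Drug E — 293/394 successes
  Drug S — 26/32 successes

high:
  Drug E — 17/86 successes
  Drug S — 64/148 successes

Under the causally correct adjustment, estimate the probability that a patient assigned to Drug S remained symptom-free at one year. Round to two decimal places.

Drug S is higher inside every blood pressure stratum but Drug E is higher in aggregate. Whether to stratify depends on how blood pressure relates to the drug.
Blood pressure satisfies the back-door criterion: it is not a descendant of the drug, and it blocks the spurious path from drug to outcome. Adjusting for it (i.e., using the within-blood pressure rates) gives the causal effect.
Standardising Drug S to the population blood pressure mix: 0.645·26/32 + 0.355·64/148 = 0.678.

0.68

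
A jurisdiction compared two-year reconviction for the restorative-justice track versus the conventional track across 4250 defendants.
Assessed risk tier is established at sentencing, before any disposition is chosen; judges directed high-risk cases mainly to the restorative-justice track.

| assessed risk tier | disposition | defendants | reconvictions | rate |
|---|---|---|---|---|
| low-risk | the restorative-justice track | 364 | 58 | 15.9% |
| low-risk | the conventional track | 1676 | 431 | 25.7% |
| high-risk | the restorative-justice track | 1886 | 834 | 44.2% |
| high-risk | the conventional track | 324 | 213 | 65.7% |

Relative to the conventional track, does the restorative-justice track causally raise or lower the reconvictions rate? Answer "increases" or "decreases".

the restorative-justice track is lower inside every assessed risk tier stratum but the conventional track is lower in aggregate. Whether to stratify depends on how assessed risk tier relates to the disposition.
The imbalance in assessed risk tier arose from how defendants were allocated, not from anything the disposition did; and assessed risk tier independently affects the outcome. The pooled gap is confounded — condition on assessed risk tier.
Within each level — low-risk: 15.9% vs 25.7%; high-risk: 44.2% vs 65.7% — the restorative-justice track is lower every time.

decreases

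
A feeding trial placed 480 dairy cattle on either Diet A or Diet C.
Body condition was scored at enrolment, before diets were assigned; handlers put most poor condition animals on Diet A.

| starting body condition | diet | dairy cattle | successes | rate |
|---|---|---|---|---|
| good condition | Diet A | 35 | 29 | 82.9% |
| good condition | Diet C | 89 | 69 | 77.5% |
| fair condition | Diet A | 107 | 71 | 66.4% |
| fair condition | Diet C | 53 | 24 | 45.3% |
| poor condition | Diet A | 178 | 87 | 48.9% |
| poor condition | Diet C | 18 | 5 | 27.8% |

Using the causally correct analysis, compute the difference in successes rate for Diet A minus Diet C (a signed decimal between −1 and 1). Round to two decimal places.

Starting body condition differs across diets for reasons unrelated to any effect of the diet itself, and it separately predicts the outcome — a classic confounder. We must compare within starting body condition levels.
Adjusting over the population distribution of starting body condition: 0.258·(0.829−0.775) + 0.333·(0.664−0.453) + 0.408·(0.489−0.278) = +0.170.

+0.17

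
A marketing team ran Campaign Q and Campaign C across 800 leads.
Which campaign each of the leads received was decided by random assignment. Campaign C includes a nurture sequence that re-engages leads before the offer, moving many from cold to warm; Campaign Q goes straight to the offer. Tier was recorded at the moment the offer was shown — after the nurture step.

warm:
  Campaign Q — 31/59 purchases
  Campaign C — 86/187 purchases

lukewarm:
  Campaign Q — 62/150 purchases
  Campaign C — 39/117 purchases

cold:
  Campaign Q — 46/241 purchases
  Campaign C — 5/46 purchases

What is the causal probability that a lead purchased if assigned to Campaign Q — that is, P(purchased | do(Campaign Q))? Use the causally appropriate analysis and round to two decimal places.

The engagement tier-specific comparison favours Campaign Q throughout, but the pooled figures favour Campaign C. The question is whether to condition on engagement tier.
Engagement tier lies on the pathway campaign → engagement tier → outcome, so adjusting for it blocks the indirect effect. For the total causal effect of campaign, use the unadjusted pooled rates.
So P(outcome | do(Campaign Q)) is just the pooled rate for Campaign Q: 139/450 = 0.309.

0.31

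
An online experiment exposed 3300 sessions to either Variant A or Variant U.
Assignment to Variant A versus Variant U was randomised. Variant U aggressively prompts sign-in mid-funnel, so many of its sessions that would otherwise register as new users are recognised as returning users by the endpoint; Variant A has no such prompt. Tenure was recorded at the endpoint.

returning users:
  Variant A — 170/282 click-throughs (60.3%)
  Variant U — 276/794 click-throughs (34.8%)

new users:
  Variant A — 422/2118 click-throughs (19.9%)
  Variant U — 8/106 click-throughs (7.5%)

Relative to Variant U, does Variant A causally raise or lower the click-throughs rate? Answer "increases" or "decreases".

decreases

User tenure lies on the pathway variant → user tenure → outcome, so adjusting for it blocks the indirect effect. For the total causal effect of variant, use the unadjusted pooled rates.
Pooled: Variant A 24.7% vs Variant U 31.6%; Variant U is higher overall.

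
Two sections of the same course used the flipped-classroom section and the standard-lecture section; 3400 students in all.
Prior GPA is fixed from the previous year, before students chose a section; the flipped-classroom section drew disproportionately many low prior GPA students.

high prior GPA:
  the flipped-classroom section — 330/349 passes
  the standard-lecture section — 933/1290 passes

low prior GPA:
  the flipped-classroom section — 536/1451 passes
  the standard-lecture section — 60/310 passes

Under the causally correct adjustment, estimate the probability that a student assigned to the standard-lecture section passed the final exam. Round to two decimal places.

The stratified and pooled comparisons disagree (the flipped-classroom section wins within each prior GPA band; the standard-lecture section wins overall), so the answer turns on the causal role of prior GPA band.
Prior GPA band differs across teaching methods for reasons unrelated to any effect of the teaching method itself, and it separately predicts the outcome — a classic confounder. We must compare within prior GPA band levels.
Standardising the standard-lecture section to the population prior GPA band mix: 0.482·933/1290 + 0.518·60/310 = 0.449.

0.45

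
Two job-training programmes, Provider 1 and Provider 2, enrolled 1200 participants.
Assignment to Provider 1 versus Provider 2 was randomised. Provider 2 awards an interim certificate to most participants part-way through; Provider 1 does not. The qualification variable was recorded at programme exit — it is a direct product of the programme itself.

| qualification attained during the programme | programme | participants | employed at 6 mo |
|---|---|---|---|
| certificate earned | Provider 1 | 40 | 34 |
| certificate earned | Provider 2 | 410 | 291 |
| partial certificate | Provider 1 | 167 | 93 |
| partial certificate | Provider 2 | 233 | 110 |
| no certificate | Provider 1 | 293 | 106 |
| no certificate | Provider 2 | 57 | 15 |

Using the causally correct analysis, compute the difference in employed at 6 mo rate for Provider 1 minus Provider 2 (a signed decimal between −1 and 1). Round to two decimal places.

-0.13

Provider 1 is higher inside every qualification attained during the programme stratum but Provider 2 is higher in aggregate. Whether to stratify depends on how qualification attained during the programme relates to the programme.
Qualification attained during the programme is recorded after the programme and is itself shifted by it — it sits on the causal path from programme to outcome. Conditioning on a mediator would strip out part of the effect we want; the pooled comparison gives the total causal effect.
The causal difference is the pooled difference: 0.466 − 0.594 = -0.128.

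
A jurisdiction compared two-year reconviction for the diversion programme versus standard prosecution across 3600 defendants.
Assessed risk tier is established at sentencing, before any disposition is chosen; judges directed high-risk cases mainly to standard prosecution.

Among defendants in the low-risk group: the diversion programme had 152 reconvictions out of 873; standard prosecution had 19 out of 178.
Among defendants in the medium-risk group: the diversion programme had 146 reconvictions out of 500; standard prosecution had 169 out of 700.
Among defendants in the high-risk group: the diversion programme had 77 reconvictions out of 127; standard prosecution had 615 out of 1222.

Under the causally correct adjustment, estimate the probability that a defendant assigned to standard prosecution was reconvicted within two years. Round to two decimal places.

0.30

The stratified and pooled comparisons disagree (standard prosecution wins within each assessed risk tier; the diversion programme wins overall), so the answer turns on the causal role of assessed risk tier.
Assessed risk tier differs across dispositions for reasons unrelated to any effect of the disposition itself, and it separately predicts the outcome — a classic confounder. We must compare within assessed risk tier levels.
Standardising standard prosecution to the population assessed risk tier mix: 0.292·19/178 + 0.333·169/700 + 0.375·615/1222 = 0.300.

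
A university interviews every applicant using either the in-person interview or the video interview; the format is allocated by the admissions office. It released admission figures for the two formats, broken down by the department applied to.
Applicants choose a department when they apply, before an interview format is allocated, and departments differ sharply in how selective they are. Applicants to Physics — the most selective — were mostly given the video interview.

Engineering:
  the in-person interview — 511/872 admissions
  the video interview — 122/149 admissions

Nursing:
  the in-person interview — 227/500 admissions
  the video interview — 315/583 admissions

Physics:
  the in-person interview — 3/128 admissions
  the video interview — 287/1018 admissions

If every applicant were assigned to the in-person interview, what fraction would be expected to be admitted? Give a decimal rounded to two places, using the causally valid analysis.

0.34

Here department is a common cause — it drives both which interview format a case falls under and the outcome. The crude comparison mixes populations; the stratum-specific rates are the causally relevant ones.
Standardising the in-person interview to the population department mix: 0.314·511/872 + 0.333·227/500 + 0.353·3/128 = 0.344.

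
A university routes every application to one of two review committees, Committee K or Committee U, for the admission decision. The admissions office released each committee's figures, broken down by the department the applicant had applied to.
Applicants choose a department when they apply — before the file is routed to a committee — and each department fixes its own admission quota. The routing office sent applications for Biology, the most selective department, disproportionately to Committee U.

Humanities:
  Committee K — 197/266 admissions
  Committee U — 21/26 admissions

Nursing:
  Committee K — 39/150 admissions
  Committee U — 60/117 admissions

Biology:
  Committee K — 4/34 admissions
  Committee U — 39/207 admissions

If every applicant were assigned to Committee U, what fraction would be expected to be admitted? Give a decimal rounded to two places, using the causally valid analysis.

0.52

Here department is a common cause — it drives both which review committee a case falls under and the outcome. The crude comparison mixes populations; the stratum-specific rates are the causally relevant ones.
Standardising Committee U to the population department mix: 0.365·21/26 + 0.334·60/117 + 0.301·39/207 = 0.523.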